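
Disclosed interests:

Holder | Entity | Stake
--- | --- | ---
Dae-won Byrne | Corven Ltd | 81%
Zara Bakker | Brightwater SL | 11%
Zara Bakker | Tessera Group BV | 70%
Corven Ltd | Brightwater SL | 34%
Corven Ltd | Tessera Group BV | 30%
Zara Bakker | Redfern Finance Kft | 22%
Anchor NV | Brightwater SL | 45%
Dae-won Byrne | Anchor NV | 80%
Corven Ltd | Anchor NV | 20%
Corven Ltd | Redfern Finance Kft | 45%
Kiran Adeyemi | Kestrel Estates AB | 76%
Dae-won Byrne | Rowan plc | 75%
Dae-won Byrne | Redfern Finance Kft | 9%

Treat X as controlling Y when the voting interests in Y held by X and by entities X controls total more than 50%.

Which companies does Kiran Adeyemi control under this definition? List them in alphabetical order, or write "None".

Kestrel Estates AB

Kiran holds 76% of Kestrel, so Kiran controls Kestrel.
No other company's threshold is met.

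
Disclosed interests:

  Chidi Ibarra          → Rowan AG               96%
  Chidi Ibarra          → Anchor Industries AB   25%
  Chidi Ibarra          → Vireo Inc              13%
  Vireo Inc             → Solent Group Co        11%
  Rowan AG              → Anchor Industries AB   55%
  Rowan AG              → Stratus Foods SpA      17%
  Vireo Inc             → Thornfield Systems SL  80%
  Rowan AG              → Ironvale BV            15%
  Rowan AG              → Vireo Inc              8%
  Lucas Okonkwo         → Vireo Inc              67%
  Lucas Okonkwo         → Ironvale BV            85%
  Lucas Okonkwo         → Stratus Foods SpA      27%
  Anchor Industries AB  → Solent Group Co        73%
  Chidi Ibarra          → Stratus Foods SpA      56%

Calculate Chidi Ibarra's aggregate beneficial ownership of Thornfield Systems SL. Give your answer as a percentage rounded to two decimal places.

Chidi reaches Thornfield along 2 paths.
Via Vireo: 13% × 80% = 10.4%.
Via Rowan → Vireo: 96% × 8% × 80% = 6.144%.
Total: 10.4% + 6.144% = 16.544%.
Rounded: 16.54%.

16.54%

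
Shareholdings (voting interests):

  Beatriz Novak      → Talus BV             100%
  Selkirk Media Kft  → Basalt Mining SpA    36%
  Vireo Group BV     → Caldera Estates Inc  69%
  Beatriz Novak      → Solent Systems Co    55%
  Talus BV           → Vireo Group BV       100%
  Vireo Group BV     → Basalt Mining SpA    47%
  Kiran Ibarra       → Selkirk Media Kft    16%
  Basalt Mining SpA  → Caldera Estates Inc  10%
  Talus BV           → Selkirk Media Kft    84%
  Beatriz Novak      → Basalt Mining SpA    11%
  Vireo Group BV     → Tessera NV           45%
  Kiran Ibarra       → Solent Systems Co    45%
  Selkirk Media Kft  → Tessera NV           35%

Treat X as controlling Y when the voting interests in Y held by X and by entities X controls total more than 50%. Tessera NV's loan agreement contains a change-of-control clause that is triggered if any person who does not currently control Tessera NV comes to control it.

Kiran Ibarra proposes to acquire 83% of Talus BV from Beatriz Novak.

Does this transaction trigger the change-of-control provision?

The purchase adds only to Kiran's holdings (Beatriz's stake shrinks), so Kiran is the only person who could newly come to control Tessera.
Kiran's largest direct stake is 45% in Solent, which does not meet the threshold, so Kiran controls no company.
Neither Kiran nor any entity Kiran controls holds any voting interest in Tessera.
So before the transaction, Kiran does not control Tessera.
After the purchase, Kiran holds 83% of Talus directly, and Beatriz's stake falls to 17%.
Kiran holds 83% of Talus, so Kiran controls Talus.
Kiran and Talus together hold 16% + 84% = 100% of Selkirk, so Kiran controls Selkirk.
Talus holds 100% of Vireo, so Kiran controls Vireo.
Vireo and Selkirk together hold 45% + 35% = 80% of Tessera, so Kiran controls Tessera.
Kiran did not control Tessera before and does after, so the clause is triggered.

Yes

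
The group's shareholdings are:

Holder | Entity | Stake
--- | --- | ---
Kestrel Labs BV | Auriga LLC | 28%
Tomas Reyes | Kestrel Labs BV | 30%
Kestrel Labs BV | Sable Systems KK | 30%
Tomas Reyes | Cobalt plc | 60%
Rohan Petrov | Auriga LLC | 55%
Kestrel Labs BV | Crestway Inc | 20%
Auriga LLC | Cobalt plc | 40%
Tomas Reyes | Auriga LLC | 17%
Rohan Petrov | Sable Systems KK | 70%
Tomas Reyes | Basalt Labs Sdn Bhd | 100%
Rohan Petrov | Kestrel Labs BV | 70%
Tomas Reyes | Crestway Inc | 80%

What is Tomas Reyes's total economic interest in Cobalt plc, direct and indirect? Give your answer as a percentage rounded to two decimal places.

70.16%

Tomas reaches Cobalt along 3 paths.
Via Kestrel → Auriga: 30% × 28% × 40% = 3.36%.
Via Auriga: 17% × 40% = 6.8%.
Direct stake: 60% = 60%.
Total: 3.36% + 6.8% + 60% = 70.16%.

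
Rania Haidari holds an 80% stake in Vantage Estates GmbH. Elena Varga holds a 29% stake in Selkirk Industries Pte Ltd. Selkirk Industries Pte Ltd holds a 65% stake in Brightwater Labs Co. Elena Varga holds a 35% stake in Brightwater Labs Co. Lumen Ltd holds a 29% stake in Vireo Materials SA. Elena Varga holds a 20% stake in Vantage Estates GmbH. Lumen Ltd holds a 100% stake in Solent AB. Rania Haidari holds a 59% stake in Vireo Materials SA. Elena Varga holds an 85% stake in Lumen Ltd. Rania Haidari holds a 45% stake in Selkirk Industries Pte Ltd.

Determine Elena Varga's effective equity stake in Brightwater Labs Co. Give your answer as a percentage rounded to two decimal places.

53.85%

Elena reaches Brightwater along 2 paths.
Via Selkirk: 29% × 65% = 18.85%.
Direct stake: 35% = 35%.
Total: 18.85% + 35% = 53.85%.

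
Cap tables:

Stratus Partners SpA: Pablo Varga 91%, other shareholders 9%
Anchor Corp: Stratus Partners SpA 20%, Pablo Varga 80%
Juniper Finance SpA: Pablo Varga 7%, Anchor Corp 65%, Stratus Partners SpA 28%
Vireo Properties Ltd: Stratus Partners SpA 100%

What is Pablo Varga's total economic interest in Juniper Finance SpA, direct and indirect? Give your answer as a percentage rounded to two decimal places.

96.31%

Pablo reaches Juniper along 4 paths.
Direct stake: 7% = 7%.
Via Stratus → Anchor: 91% × 20% × 65% = 11.83%.
Via Anchor: 80% × 65% = 52%.
Via Stratus: 91% × 28% = 25.48%.
Total: 7% + 11.83% + 52% + 25.48% = 96.31%.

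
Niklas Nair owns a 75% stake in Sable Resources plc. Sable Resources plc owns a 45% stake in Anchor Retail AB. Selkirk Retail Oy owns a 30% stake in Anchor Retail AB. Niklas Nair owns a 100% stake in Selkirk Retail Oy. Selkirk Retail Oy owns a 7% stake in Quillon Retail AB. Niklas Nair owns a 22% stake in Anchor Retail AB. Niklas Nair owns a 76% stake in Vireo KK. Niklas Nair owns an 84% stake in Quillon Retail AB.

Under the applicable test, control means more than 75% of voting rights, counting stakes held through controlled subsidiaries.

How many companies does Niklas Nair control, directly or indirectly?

Niklas holds 100% of Selkirk, so Niklas controls Selkirk.
Niklas holds 76% of Vireo, so Niklas controls Vireo.
Selkirk and Niklas together hold 7% + 84% = 91% of Quillon, so Niklas controls Quillon.
No other company's threshold is met.
Niklas controls 3 companies.

3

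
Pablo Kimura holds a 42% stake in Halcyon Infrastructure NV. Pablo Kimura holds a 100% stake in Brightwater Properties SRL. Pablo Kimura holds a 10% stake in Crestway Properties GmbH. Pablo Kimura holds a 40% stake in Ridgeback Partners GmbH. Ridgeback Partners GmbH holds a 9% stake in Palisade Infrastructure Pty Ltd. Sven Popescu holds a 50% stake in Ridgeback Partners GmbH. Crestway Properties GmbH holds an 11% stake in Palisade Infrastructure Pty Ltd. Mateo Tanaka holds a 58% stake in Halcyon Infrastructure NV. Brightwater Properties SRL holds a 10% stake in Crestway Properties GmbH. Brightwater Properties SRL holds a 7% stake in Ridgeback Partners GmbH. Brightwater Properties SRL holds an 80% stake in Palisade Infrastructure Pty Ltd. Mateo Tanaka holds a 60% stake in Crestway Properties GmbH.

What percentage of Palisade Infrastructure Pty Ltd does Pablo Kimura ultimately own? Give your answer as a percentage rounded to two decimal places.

Pablo reaches Palisade along 5 paths.
Via Crestway: 10% × 11% = 1.1%.
Via Brightwater → Crestway: 100% × 10% × 11% = 1.1%.
Via Brightwater → Ridgeback: 100% × 7% × 9% = 0.63%.
Via Ridgeback: 40% × 9% = 3.6%.
Via Brightwater: 100% × 80% = 80%.
Total: 1.1% + 1.1% + 0.63% + 3.6% + 80% = 86.43%.

86.43%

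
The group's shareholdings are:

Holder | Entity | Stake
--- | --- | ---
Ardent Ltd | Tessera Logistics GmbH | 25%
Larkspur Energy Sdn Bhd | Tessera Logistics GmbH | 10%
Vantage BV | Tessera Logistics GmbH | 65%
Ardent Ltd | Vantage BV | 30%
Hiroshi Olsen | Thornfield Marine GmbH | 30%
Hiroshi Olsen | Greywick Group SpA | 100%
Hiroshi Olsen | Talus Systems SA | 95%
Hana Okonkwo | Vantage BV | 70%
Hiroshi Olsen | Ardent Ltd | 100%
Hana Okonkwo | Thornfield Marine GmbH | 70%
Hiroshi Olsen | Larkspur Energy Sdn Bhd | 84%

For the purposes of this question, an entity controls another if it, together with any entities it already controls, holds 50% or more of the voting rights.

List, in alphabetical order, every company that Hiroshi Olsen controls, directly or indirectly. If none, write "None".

Ardent Ltd, Greywick Group SpA, Larkspur Energy Sdn Bhd, Talus Systems SA

Hiroshi holds 100% of Ardent, so Hiroshi controls Ardent.
Hiroshi holds 95% of Talus, so Hiroshi controls Talus.
Hiroshi holds 84% of Larkspur, so Hiroshi controls Larkspur.
Hiroshi holds 100% of Greywick, so Hiroshi controls Greywick.
No other company's threshold is met.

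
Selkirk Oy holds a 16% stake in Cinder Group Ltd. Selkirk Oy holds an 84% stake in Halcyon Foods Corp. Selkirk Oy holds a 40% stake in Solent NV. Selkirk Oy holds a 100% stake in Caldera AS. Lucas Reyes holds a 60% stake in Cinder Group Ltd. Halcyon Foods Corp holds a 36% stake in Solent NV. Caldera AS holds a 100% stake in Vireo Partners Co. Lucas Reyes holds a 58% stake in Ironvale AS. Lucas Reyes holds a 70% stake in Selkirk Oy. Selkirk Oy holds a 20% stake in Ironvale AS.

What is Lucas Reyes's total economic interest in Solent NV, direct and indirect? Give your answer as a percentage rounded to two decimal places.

49.17%

Lucas reaches Solent along 2 paths.
Via Selkirk: 70% × 40% = 28%.
Via Selkirk → Halcyon: 70% × 84% × 36% = 21.168%.
Total: 28% + 21.168% = 49.168%.
Rounded: 49.17%.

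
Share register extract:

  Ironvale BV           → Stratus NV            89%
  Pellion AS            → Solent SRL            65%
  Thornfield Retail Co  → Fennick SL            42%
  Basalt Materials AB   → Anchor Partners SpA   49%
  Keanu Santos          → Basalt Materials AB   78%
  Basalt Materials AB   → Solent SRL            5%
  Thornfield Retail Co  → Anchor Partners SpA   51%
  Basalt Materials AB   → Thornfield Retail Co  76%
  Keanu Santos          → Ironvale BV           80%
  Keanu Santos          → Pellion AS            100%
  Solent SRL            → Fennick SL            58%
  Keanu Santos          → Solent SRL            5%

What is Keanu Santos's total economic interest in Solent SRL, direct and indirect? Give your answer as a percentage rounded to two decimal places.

Keanu reaches Solent along 3 paths.
Via Pellion: 100% × 65% = 65%.
Direct stake: 5% = 5%.
Via Basalt: 78% × 5% = 3.9%.
Total: 65% + 5% + 3.9% = 73.9%.
Rounded: 73.90%.

73.90%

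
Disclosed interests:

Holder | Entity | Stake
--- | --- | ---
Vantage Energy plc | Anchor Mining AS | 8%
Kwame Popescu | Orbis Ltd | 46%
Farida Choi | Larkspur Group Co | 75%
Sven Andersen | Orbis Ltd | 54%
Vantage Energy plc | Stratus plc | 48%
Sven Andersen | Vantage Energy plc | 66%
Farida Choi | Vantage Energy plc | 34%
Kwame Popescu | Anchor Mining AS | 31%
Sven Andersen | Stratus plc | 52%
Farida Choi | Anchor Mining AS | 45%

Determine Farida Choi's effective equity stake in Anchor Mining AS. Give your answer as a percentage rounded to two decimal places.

47.72%

Farida reaches Anchor along 2 paths.
Via Vantage: 34% × 8% = 2.72%.
Direct stake: 45% = 45%.
Total: 2.72% + 45% = 47.72%.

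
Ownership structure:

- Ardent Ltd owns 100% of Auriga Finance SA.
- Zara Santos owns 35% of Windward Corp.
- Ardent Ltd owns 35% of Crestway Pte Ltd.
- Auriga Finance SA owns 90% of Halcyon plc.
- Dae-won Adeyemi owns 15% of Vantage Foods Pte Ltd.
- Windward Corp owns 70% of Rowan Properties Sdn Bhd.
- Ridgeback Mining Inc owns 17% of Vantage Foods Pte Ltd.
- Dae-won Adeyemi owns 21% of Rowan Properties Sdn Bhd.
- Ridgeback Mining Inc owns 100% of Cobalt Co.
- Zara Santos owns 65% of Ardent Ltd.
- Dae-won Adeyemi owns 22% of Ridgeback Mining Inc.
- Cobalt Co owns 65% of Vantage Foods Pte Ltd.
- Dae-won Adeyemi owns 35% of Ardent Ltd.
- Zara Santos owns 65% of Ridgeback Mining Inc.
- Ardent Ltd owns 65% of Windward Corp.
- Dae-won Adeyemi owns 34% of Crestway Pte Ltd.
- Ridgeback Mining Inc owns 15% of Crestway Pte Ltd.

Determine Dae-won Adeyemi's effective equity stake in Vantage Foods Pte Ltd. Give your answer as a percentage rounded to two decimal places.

Dae-won reaches Vantage along 3 paths.
Via Ridgeback: 22% × 17% = 3.74%.
Via Ridgeback → Cobalt: 22% × 100% × 65% = 14.3%.
Direct stake: 15% = 15%.
Total: 3.74% + 14.3% + 15% = 33.04%.

33.04%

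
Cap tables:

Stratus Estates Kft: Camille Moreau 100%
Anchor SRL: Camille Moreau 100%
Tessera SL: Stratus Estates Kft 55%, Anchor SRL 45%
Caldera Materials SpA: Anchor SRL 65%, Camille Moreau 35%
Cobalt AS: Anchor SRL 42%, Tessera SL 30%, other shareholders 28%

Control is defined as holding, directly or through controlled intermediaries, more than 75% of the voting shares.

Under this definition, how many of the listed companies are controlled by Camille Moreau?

Camille holds 100% of Stratus, so Camille controls Stratus.
Camille holds 100% of Anchor, so Camille controls Anchor.
Stratus and Anchor together hold 55% + 45% = 100% of Tessera, so Camille controls Tessera.
Anchor and Camille together hold 65% + 35% = 100% of Caldera, so Camille controls Caldera.
No other company's threshold is met.
Camille controls 4 companies.

4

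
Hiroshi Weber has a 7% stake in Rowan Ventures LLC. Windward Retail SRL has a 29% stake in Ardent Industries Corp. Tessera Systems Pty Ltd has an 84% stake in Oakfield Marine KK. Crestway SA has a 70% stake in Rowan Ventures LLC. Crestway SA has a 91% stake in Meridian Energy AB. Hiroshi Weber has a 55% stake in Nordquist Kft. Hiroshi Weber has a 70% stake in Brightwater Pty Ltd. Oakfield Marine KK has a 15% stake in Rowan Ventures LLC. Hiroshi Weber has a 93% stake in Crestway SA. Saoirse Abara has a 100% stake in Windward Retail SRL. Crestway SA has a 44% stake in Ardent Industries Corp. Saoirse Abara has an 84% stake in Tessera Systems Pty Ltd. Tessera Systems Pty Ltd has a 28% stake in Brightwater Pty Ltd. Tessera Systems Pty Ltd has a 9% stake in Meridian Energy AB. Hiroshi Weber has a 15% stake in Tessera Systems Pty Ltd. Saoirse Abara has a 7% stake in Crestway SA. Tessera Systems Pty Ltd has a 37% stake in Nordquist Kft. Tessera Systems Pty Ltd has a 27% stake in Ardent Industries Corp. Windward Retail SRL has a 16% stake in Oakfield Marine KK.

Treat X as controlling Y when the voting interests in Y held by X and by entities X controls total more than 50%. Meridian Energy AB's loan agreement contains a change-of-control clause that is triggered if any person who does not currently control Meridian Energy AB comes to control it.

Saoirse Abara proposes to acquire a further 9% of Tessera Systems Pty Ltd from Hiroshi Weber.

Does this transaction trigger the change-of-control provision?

The purchase adds only to Saoirse's holdings (Hiroshi's stake shrinks), so Saoirse is the only person who could newly come to control Meridian.
Saoirse holds 100% of Windward, so Saoirse controls Windward.
Saoirse holds 84% of Tessera, so Saoirse controls Tessera.
Tessera and Windward together hold 84% + 16% = 100% of Oakfield, so Saoirse controls Oakfield.
Tessera and Windward together hold 27% + 29% = 56% of Ardent, so Saoirse controls Ardent.
In Meridian, Saoirse's side holds only 9%, not > 50%.
So before the transaction, Saoirse does not control Meridian.
After the purchase, Saoirse's direct stake in Tessera rises to 84% + 9% = 93%, and Hiroshi's stake falls to 6%.
Saoirse holds 93% of Tessera, so Saoirse controls Tessera.
After the transaction, Saoirse's side holds 9% of Meridian, not > 50%, so Saoirse still does not control Meridian.
No new person acquires control, so the clause is not triggered.

No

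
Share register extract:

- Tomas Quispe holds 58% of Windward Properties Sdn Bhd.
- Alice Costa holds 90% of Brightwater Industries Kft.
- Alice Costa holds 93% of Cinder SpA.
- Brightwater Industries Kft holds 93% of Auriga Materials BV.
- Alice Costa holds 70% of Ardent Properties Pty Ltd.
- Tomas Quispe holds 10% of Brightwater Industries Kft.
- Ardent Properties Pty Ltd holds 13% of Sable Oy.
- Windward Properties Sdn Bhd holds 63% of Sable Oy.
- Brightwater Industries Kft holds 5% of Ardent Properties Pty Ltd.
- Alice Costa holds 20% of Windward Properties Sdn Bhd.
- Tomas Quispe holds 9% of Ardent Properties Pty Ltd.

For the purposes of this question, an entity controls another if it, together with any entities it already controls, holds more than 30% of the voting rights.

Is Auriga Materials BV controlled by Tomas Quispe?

No

Tomas holds 58% of Windward, so Tomas controls Windward.
Windward holds 63% of Sable, so Tomas controls Sable.
Neither Tomas nor any entity Tomas controls holds any voting interest in Auriga.
So Tomas does not control Auriga.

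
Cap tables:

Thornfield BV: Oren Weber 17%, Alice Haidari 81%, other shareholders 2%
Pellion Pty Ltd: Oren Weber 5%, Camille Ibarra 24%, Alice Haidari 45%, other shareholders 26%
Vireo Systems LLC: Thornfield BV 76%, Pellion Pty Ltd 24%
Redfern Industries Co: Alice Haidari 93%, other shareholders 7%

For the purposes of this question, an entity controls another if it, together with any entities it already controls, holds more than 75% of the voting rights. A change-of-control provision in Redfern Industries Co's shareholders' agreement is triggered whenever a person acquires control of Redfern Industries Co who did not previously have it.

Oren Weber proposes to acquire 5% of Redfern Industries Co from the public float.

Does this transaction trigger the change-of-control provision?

No

The purchase changes only Oren's holdings, so Oren is the only person who could newly come to control Redfern.
Oren's largest direct stake is 17% in Thornfield, which does not meet the threshold, so Oren controls no company.
Neither Oren nor any entity Oren controls holds any voting interest in Redfern.
So before the transaction, Oren does not control Redfern.
After the purchase, Oren holds 5% of Redfern directly.
After the transaction, Oren's side holds 5% of Redfern, not > 75%, so Oren still does not control Redfern.
No new person acquires control, so the clause is not triggered.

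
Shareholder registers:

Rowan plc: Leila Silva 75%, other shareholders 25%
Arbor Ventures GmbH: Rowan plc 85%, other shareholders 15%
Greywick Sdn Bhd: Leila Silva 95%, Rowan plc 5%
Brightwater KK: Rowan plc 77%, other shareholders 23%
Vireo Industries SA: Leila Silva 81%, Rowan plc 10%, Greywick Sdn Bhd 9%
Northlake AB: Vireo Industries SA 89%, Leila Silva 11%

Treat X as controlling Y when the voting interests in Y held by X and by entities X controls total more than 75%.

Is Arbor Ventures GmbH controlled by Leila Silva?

No

Leila holds 95% of Greywick, so Leila controls Greywick.
Leila and Greywick together hold 81% + 9% = 90% of Vireo, so Leila controls Vireo.
Vireo and Leila together hold 89% + 11% = 100% of Northlake, so Leila controls Northlake.
Neither Leila nor any entity Leila controls holds any voting interest in Arbor.
So Leila does not control Arbor.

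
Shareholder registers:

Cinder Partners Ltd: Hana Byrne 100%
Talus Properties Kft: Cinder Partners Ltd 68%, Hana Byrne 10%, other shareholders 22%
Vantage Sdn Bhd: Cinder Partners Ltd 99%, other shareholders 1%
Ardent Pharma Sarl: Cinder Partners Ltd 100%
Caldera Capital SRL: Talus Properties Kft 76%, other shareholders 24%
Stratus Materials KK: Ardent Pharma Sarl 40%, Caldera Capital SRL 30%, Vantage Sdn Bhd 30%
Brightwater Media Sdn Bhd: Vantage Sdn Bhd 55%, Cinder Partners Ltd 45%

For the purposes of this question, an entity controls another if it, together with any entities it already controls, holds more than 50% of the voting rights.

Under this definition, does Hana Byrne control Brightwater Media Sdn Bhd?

Yes

Hana holds 100% of Cinder, so Hana controls Cinder.
Cinder holds 99% of Vantage, so Hana controls Vantage.
Vantage and Cinder together hold 55% + 45% = 100% of Brightwater, so Hana controls Brightwater.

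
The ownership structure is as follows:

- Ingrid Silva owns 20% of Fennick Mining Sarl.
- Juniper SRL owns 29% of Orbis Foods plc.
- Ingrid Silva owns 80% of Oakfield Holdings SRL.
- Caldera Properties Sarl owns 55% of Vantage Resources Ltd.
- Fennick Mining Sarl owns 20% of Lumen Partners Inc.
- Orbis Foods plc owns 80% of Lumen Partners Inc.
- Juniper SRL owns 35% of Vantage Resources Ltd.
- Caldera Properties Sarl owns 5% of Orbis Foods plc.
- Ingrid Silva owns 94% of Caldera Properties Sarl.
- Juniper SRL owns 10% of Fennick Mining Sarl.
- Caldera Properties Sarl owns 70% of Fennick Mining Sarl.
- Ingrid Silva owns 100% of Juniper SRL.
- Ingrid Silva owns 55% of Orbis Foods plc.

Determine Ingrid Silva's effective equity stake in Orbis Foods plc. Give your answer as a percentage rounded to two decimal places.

Ingrid reaches Orbis along 3 paths.
Direct stake: 55% = 55%.
Via Caldera: 94% × 5% = 4.7%.
Via Juniper: 100% × 29% = 29%.
Total: 55% + 4.7% + 29% = 88.7%.
Rounded: 88.70%.

88.70%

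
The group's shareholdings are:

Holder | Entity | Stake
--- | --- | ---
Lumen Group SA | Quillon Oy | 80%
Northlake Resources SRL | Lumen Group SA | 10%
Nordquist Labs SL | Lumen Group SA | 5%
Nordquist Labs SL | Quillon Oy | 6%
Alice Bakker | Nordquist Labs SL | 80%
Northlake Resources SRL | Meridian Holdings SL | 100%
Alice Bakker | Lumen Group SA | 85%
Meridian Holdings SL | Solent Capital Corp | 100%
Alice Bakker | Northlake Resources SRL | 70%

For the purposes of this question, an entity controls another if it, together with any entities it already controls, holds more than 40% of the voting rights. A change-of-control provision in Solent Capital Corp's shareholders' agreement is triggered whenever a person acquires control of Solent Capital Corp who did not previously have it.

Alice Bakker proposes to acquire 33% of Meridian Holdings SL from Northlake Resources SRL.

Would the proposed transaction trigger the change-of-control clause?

No

The purchase adds only to Alice's holdings (Northlake's stake shrinks), so Alice is the only person who could newly come to control Solent.
Alice holds 70% of Northlake, so Alice controls Northlake.
Northlake holds 100% of Meridian, so Alice controls Meridian.
Meridian holds 100% of Solent, so Alice controls Solent.
So Alice already controls Solent before the transaction.
After the purchase, Alice holds 33% of Meridian directly, and Northlake's stake falls to 67%.
Alice controlled Solent already, so this is not a new person acquiring control; every other person's position is unchanged or reduced.
No new person acquires control, so the clause is not triggered.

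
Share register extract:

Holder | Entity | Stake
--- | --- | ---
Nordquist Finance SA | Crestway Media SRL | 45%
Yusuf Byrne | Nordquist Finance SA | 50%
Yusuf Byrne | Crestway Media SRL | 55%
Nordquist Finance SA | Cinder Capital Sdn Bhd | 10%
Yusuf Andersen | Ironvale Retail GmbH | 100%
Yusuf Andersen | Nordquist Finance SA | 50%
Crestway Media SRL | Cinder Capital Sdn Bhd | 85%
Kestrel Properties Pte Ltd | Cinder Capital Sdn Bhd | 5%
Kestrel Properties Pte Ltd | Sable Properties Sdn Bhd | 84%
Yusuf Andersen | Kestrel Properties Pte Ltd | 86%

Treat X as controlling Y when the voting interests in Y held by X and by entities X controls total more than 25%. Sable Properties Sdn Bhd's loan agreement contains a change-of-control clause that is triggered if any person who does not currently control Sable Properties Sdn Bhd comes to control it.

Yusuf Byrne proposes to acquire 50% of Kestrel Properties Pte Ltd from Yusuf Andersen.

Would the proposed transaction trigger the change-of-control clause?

The purchase adds only to Yusuf Byrne's holdings (Yusuf Andersen's stake shrinks), so Yusuf Byrne is the only person who could newly come to control Sable.
Yusuf Byrne holds 50% of Nordquist, so Yusuf Byrne controls Nordquist.
Yusuf Byrne and Nordquist together hold 55% + 45% = 100% of Crestway, so Yusuf Byrne controls Crestway.
Crestway and Nordquist together hold 85% + 10% = 95% of Cinder, so Yusuf Byrne controls Cinder.
Neither Yusuf Byrne nor any entity Yusuf Byrne controls holds any voting interest in Sable.
So before the transaction, Yusuf Byrne does not control Sable.
After the purchase, Yusuf Byrne holds 50% of Kestrel directly, and Yusuf Andersen's stake falls to 36%.
Yusuf Byrne holds 50% of Kestrel, so Yusuf Byrne controls Kestrel.
Kestrel holds 84% of Sable, so Yusuf Byrne controls Sable.
Yusuf Byrne did not control Sable before and does after, so the clause is triggered.

Yes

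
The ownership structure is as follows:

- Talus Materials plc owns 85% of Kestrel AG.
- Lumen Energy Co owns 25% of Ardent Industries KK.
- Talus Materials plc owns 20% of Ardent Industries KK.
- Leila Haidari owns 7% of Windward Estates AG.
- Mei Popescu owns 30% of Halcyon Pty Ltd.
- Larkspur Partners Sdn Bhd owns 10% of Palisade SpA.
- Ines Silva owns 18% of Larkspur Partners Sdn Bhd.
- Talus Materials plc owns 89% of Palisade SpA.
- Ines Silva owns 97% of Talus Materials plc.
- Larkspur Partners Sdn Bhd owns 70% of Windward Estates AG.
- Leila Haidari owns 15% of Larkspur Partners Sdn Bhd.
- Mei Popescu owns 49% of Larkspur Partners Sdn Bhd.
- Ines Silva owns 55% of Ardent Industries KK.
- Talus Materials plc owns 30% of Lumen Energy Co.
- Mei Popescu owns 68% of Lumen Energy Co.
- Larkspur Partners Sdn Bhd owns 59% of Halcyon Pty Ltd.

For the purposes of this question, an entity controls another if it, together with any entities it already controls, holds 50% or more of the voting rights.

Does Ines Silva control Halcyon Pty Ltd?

Ines holds 97% of Talus, so Ines controls Talus.
Talus holds 89% of Palisade, so Ines controls Palisade.
Ines and Talus together hold 55% + 20% = 75% of Ardent, so Ines controls Ardent.
Talus holds 85% of Kestrel, so Ines controls Kestrel.
Neither Ines nor any entity Ines controls holds any voting interest in Halcyon.
So Ines does not control Halcyon.

No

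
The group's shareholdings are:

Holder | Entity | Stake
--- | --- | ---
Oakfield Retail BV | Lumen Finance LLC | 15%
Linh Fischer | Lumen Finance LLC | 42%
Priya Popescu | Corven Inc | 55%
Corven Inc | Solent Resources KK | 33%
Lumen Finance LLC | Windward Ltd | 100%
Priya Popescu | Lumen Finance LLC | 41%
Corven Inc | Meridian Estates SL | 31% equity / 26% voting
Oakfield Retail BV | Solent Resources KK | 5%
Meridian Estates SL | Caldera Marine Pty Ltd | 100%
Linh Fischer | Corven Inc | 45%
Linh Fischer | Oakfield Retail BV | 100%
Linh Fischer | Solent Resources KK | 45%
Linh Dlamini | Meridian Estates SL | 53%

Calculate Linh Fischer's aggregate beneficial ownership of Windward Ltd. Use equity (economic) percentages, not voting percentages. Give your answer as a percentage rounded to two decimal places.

57.00%

Linh Fischer reaches Windward along 2 paths.
Via Oakfield → Lumen: 100% × 15% × 100% = 15%.
Via Lumen: 42% × 100% = 42%.
Total: 15% + 42% = 57%.
Rounded: 57.00%.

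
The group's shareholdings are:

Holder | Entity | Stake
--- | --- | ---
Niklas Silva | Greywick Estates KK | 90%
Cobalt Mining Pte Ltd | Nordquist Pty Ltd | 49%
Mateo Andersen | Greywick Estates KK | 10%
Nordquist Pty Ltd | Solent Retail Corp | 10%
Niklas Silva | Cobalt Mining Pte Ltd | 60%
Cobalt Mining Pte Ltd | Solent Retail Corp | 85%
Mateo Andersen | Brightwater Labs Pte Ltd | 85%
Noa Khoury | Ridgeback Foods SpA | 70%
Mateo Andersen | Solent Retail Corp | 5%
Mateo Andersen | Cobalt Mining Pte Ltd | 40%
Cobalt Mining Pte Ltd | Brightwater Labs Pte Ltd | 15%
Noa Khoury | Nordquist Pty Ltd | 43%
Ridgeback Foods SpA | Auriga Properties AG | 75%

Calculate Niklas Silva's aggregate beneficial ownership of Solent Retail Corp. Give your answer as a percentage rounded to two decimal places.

Niklas reaches Solent along 2 paths.
Via Cobalt → Nordquist: 60% × 49% × 10% = 2.94%.
Via Cobalt: 60% × 85% = 51%.
Total: 2.94% + 51% = 53.94%.

53.94%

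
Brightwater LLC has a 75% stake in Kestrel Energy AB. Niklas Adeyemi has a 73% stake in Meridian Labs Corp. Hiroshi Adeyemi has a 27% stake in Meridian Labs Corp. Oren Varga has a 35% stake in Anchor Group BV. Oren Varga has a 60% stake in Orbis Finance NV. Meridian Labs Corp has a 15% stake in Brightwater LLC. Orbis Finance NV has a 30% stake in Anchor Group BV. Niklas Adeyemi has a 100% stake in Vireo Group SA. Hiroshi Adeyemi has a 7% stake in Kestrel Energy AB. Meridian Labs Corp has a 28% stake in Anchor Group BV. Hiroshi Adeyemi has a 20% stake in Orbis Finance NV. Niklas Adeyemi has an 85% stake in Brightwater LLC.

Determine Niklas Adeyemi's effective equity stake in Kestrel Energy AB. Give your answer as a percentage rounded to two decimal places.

71.96%

Niklas reaches Kestrel along 2 paths.
Via Brightwater: 85% × 75% = 63.75%.
Via Meridian → Brightwater: 73% × 15% × 75% = 8.2125%.
Total: 63.75% + 8.2125% = 71.9625%.
Rounded: 71.96%.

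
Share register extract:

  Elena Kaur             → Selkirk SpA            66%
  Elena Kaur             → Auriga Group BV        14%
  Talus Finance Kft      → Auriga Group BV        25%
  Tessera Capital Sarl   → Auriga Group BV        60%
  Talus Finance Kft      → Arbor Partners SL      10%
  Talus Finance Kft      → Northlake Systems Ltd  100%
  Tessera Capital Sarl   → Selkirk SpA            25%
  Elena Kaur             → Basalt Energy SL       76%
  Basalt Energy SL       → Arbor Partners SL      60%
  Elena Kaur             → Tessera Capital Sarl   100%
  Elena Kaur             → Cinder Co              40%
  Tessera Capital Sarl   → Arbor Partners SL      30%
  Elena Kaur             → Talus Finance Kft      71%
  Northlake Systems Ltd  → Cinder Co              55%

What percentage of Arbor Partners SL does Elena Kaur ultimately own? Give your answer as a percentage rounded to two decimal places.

82.70%

Elena reaches Arbor along 3 paths.
Via Basalt: 76% × 60% = 45.6%.
Via Tessera: 100% × 30% = 30%.
Via Talus: 71% × 10% = 7.1%.
Total: 45.6% + 30% + 7.1% = 82.7%.
Rounded: 82.70%.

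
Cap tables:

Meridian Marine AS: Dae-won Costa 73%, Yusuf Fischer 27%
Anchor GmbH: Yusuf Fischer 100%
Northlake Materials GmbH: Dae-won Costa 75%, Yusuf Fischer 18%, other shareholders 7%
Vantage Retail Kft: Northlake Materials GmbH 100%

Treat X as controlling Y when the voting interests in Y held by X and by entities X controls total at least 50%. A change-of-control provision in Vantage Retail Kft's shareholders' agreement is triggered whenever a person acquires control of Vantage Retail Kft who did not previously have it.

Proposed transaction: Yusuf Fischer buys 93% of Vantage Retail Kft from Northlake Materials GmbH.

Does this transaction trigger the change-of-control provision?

The purchase adds only to Yusuf's holdings (Northlake's stake shrinks), so Yusuf is the only person who could newly come to control Vantage.
Yusuf holds 100% of Anchor, so Yusuf controls Anchor.
Neither Yusuf nor any entity Yusuf controls holds any voting interest in Vantage.
So before the transaction, Yusuf does not control Vantage.
After the purchase, Yusuf holds 93% of Vantage directly, and Northlake's stake falls to 7%.
Yusuf holds 93% of Vantage, so Yusuf controls Vantage.
Yusuf did not control Vantage before and does after, so the clause is triggered.

Yes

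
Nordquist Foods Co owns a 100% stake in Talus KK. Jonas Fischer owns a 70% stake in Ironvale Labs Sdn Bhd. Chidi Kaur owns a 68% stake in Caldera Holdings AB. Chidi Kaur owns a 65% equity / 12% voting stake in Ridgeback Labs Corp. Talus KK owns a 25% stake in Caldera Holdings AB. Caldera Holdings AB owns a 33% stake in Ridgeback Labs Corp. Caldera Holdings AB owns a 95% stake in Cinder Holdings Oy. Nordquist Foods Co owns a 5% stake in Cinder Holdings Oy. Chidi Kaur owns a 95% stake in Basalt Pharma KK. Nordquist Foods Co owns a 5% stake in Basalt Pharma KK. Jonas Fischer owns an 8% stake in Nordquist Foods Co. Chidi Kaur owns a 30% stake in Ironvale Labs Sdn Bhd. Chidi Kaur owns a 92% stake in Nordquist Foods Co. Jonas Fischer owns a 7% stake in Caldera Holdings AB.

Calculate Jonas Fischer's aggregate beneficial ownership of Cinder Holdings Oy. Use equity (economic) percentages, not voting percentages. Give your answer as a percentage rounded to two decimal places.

8.95%

Jonas reaches Cinder along 3 paths.
Via Nordquist: 8% × 5% = 0.4%.
Via Caldera: 7% × 95% = 6.65%.
Via Nordquist → Talus → Caldera: 8% × 100% × 25% × 95% = 1.9%.
Total: 0.4% + 6.65% + 1.9% = 8.95%.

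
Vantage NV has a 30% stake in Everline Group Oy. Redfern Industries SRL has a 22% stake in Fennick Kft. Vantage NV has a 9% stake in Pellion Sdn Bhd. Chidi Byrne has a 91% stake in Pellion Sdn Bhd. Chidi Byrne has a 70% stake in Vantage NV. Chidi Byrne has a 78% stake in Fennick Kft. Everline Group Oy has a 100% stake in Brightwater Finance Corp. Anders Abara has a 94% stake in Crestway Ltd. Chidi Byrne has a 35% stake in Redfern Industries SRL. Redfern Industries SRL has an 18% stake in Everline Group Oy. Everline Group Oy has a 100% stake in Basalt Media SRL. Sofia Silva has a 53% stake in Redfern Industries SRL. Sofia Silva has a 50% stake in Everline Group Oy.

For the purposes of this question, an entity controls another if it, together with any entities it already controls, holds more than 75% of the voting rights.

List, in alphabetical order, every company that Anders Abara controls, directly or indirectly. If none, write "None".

Anders holds 94% of Crestway, so Anders controls Crestway.
No other company's threshold is met.

Crestway Ltd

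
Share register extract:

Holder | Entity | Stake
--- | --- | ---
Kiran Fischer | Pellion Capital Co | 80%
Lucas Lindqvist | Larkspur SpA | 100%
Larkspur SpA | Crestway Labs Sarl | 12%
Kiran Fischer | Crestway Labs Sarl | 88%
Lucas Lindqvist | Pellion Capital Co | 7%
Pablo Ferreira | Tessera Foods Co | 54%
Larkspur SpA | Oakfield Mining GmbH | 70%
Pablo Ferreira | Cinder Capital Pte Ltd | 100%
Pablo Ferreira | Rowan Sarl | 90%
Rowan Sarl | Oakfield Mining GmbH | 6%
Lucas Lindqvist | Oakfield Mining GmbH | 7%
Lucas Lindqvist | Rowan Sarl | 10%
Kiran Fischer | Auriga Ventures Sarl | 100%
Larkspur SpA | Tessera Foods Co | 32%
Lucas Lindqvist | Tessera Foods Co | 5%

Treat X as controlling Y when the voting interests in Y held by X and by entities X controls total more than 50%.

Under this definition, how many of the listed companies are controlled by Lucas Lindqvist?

Lucas holds 100% of Larkspur, so Lucas controls Larkspur.
Lucas and Larkspur together hold 7% + 70% = 77% of Oakfield, so Lucas controls Oakfield.
No other company's threshold is met.
Lucas controls 2 companies.

2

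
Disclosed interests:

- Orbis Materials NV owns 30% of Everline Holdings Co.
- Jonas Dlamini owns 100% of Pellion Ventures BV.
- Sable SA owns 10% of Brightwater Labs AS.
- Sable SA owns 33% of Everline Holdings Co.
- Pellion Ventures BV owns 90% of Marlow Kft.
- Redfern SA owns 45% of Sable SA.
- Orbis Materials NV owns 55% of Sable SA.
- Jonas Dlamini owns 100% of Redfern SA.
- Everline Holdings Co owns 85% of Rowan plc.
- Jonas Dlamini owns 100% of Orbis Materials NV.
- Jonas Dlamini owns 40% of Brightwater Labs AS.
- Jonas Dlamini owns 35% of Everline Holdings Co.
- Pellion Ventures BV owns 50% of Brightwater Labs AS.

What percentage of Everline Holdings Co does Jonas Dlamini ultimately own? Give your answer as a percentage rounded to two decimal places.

98.00%

Jonas reaches Everline along 4 paths.
Direct stake: 35% = 35%.
Via Orbis → Sable: 100% × 55% × 33% = 18.15%.
Via Redfern → Sable: 100% × 45% × 33% = 14.85%.
Via Orbis: 100% × 30% = 30%.
Total: 35% + 18.15% + 14.85% + 30% = 98%.
Rounded: 98.00%.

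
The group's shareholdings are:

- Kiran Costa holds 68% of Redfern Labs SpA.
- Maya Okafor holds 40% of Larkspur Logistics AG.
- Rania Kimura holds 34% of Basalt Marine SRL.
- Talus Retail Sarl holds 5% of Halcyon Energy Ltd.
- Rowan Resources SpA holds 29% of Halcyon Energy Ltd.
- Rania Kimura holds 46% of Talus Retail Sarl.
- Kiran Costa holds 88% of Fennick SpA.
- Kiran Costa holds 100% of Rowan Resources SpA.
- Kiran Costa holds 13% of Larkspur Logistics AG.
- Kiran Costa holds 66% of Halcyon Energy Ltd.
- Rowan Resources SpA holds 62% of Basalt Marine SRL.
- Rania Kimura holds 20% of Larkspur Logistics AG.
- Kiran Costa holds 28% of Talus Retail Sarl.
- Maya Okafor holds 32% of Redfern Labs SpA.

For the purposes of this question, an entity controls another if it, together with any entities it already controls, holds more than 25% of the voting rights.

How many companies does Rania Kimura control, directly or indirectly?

Rania holds 46% of Talus, so Rania controls Talus.
Rania holds 34% of Basalt, so Rania controls Basalt.
No other company's threshold is met.
Rania controls 2 companies.

2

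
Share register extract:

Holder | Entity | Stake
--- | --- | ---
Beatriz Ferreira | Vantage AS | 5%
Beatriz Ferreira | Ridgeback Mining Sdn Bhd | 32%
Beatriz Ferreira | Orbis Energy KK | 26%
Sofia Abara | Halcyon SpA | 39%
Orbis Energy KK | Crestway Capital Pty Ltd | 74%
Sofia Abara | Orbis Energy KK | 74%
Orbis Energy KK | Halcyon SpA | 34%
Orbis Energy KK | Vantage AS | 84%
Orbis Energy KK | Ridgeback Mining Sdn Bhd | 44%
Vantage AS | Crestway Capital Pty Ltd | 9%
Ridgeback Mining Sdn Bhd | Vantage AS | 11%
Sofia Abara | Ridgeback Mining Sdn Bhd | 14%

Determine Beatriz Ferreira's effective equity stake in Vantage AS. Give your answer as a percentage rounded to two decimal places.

Beatriz reaches Vantage along 4 paths.
Via Ridgeback: 32% × 11% = 3.52%.
Via Orbis → Ridgeback: 26% × 44% × 11% = 1.2584%.
Direct stake: 5% = 5%.
Via Orbis: 26% × 84% = 21.84%.
Total: 3.52% + 1.2584% + 5% + 21.84% = 31.6184%.
Rounded: 31.62%.

31.62%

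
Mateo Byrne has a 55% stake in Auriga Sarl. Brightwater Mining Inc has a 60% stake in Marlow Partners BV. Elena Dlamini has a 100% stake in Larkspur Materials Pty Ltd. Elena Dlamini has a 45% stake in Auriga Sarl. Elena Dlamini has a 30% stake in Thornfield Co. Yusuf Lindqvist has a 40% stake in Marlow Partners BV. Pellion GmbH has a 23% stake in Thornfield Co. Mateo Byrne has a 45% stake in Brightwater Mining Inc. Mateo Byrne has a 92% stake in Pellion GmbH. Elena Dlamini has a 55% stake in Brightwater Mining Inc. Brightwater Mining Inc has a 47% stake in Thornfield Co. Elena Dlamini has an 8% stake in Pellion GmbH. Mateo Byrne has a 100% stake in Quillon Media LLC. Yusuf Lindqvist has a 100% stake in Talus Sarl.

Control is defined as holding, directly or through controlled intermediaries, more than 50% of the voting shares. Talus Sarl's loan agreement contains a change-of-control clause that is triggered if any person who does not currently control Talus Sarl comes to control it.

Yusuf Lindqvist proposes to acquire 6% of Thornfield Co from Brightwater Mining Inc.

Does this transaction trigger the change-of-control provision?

The purchase adds only to Yusuf's holdings (Brightwater's stake shrinks), so Yusuf is the only person who could newly come to control Talus.
Yusuf holds 100% of Talus, so Yusuf controls Talus.
So Yusuf already controls Talus before the transaction.
After the purchase, Yusuf holds 6% of Thornfield directly, and Brightwater's stake falls to 41%.
Yusuf controlled Talus already, so this is not a new person acquiring control; every other person's position is unchanged or reduced.
No new person acquires control, so the clause is not triggered.

No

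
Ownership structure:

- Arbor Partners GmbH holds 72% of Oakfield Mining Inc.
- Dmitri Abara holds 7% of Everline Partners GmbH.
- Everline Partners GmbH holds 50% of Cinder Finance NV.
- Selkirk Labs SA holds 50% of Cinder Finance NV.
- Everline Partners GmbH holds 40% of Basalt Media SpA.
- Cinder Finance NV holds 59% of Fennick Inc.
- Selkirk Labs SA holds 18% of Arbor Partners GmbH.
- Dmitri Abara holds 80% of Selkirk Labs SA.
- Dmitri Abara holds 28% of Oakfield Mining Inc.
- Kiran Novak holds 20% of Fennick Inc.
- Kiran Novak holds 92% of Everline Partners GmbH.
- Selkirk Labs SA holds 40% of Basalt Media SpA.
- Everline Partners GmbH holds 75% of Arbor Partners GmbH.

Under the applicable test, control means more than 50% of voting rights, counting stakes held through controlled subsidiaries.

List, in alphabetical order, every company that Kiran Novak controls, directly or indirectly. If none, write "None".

Arbor Partners GmbH, Everline Partners GmbH, Oakfield Mining Inc

Kiran holds 92% of Everline, so Kiran controls Everline.
Everline holds 75% of Arbor, so Kiran controls Arbor.
Arbor holds 72% of Oakfield, so Kiran controls Oakfield.
No other company's threshold is met.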